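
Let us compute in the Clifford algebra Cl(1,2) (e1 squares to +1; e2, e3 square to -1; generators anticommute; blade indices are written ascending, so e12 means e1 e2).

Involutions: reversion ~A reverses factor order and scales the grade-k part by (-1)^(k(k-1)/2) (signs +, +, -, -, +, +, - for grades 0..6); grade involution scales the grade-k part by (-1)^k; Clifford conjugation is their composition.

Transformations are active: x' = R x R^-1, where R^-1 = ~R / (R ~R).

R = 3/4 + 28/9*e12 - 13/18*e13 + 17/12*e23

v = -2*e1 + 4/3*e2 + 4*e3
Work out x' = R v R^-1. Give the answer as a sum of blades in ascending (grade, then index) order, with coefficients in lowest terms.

~R = 3/4 - 28/9*e12 + 13/18*e13 - 17/12*e23, and R ~R = -4945/648, so R^-1 = ~R / (-4945/648).
R v = -149/54*e1 + 14/9*e2 + 31/9*e3 + 571/54*e123
Answer: -6842/4945*e1 + 1792/4945*e2 + 11704/2967*e3


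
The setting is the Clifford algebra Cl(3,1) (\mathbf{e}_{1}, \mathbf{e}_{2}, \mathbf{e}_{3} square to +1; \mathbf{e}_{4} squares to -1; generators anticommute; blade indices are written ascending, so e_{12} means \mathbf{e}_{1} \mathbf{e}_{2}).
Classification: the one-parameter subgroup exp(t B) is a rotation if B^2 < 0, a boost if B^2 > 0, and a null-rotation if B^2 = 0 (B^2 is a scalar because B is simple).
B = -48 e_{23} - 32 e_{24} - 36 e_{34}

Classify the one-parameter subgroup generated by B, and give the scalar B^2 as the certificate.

B^2 term by term: the squares give (-48)^2*(e_{23})^2 + (-32)^2*(e_{24})^2 + (-36)^2*(e_{34})^2 = 2304*(-1) + 1024*(+1) + 1296*(+1) = 16 (each basis 2-blade squares to minus the product of its generators' squares); cross terms between blades sharing an index anticommute and cancel. So B^2 = 16.
Answer: boost, certificate B^2 = 16. The scalar 16 is the complete invariant here: its sign names the subgroup type.


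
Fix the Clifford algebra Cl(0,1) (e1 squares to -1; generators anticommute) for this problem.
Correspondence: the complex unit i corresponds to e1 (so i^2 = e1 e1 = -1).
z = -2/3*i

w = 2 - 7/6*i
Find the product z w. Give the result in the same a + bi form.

In blades: z = -2/3*e1, w = 2 - 7/6*e1.
Distribute z over w term by term (generator squares from the signature, products reordered to ascending indices): (-2/3*e1)*w = -7/9 - 4/3*e1.
Sum: -7/9 - 4/3*e1; translating back through the correspondence:
Answer: -7/9 - 4/3*i


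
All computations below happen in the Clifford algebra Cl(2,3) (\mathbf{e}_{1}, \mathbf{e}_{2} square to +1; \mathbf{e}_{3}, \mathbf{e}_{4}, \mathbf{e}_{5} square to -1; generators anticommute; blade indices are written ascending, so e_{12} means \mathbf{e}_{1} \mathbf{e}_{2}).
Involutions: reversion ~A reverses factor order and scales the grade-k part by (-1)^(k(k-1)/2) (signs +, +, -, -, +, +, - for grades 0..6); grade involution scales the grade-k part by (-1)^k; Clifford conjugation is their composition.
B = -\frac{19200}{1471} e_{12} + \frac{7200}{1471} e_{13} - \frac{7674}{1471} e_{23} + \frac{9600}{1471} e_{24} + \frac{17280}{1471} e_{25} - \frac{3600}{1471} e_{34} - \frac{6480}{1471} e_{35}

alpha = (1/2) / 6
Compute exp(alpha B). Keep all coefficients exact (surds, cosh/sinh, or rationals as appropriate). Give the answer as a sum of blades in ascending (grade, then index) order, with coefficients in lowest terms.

B^2 term by term: the squares give (-\frac{19200}{1471})^2*(e_{12})^2 + (\frac{7200}{1471})^2*(e_{13})^2 + (-\frac{7674}{1471})^2*(e_{23})^2 + (\frac{9600}{1471})^2*(e_{24})^2 + (\frac{17280}{1471})^2*(e_{25})^2 + (-\frac{3600}{1471})^2*(e_{34})^2 + (-\frac{6480}{1471})^2*(e_{35})^2 = \frac{368640000}{2163841}*(-1) + \frac{51840000}{2163841}*(+1) + \frac{58890276}{2163841}*(+1) + \frac{92160000}{2163841}*(+1) + \frac{298598400}{2163841}*(+1) + \frac{12960000}{2163841}*(-1) + \frac{41990400}{2163841}*(-1) = 36 (each basis 2-blade squares to minus the product of its generators' squares); cross terms between blades sharing an index anticommute and cancel; the commuting (index-disjoint) pairs give grade-4 terms 2*c*c'*(blade product), which cancel blade by blade — e_{1234}: \frac{138240000}{2163841} - \frac{138240000}{2163841} = 0; e_{1235}: \frac{248832000}{2163841} - \frac{248832000}{2163841} = 0; e_{2345}: \frac{124416000}{2163841} - \frac{124416000}{2163841} = 0 — confirming B is simple. So B^2 = 36.
B^2 = 36 — hyperbolic case — the even/odd split gives cosh and sinh: l = 6, alpha*l = \frac{1}{2}, so exp(alpha B) = cosh(\frac{1}{2}) + (sinh(\frac{1}{2})/6)*B = \cosh{\left(\frac{1}{2} \right)} + (\frac{\sinh{\left(\frac{1}{2} \right)}}{6})*B.
Answer: \cosh{\left(\frac{1}{2} \right)} - \frac{3200 \sinh{\left(\frac{1}{2} \right)}}{1471} e_{12} + \frac{1200 \sinh{\left(\frac{1}{2} \right)}}{1471} e_{13} - \frac{1279 \sinh{\left(\frac{1}{2} \right)}}{1471} e_{23} + \frac{1600 \sinh{\left(\frac{1}{2} \right)}}{1471} e_{24} + \frac{2880 \sinh{\left(\frac{1}{2} \right)}}{1471} e_{25} - \frac{600 \sinh{\left(\frac{1}{2} \right)}}{1471} e_{34} - \frac{1080 \sinh{\left(\frac{1}{2} \right)}}{1471} e_{35}


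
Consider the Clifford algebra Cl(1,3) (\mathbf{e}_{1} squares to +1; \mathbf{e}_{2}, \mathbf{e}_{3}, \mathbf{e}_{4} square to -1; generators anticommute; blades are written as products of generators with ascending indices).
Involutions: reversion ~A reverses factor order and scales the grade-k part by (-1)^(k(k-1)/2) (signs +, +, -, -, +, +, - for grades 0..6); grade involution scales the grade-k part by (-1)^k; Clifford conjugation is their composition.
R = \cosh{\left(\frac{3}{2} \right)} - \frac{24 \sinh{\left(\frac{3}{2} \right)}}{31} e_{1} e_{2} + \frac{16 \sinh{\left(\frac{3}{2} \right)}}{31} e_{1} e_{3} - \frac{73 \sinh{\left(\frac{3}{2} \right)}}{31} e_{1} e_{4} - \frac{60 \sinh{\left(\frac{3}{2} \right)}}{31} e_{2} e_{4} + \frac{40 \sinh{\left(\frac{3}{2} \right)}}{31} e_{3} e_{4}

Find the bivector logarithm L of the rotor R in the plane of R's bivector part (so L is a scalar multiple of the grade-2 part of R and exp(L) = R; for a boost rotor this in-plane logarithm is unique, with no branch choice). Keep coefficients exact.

The scalar part of R is \cosh{\left(\frac{3}{2} \right)}, so cosh pins the rapidity up to sign — the sign comes from the bivector part; dividing that part by sinh of the rapidity yields the plane, and the in-plane L = rapidity * plane is unique because the two sign choices cancel.
Concretely: cosh(rapidity) = \cosh{\left(\frac{3}{2} \right)} gives rapidity = ±\frac{3}{2}, and since rapidity/sinh(rapidity) is even the sign is immaterial: L = (rapidity/sinh(rapidity)) * <R>_2 = (\frac{3}{2 \sinh{\left(\frac{3}{2} \right)}}) * <R>_2.
Answer: - \frac{36}{31} e_{1} e_{2} + \frac{24}{31} e_{1} e_{3} - \frac{219}{62} e_{1} e_{4} - \frac{90}{31} e_{2} e_{4} + \frac{60}{31} e_{3} e_{4}


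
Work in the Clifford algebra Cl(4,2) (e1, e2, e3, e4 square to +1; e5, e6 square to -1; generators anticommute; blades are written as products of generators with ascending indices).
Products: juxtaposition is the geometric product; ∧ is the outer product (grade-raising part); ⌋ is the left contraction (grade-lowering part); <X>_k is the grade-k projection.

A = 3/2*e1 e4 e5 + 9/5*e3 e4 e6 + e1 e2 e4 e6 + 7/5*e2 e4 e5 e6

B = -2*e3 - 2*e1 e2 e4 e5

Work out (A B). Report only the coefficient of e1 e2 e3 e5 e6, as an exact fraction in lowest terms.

step 1: -3*e2 + 14/5*e1 e6 - 18/5*e4 e6 + 2*e5 e6 - 3*e1 e3 e4 e5 - 2*e1 e2 e3 e4 e6 - 18/5*e1 e2 e3 e5 e6 + 14/5*e2 e3 e4 e5 e6
Answer: -18/5


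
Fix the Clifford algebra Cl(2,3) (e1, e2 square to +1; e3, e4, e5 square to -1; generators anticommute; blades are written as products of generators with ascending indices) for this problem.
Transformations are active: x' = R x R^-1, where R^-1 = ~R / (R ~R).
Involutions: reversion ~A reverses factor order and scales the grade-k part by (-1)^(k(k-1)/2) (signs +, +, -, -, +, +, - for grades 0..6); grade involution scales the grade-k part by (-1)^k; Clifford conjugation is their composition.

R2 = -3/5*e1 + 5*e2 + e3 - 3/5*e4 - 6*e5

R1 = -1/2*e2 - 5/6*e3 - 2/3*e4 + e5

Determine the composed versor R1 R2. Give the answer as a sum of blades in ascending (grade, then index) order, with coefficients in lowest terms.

Distribute over the terms of R1 (each basis-blade product reordered to ascending indices, repeated generators contracted through their squares):
(-1/2*e2) R2 = -5/2 - 3/10*e1 e2 - 1/2*e2 e3 + 3/10*e2 e4 + 3*e2 e5
(-5/6*e3) R2 = 5/6 - 1/2*e1 e3 + 25/6*e2 e3 + 1/2*e3 e4 + 5*e3 e5
(-2/3*e4) R2 = -2/5 - 2/5*e1 e4 + 10/3*e2 e4 + 2/3*e3 e4 + 4*e4 e5
(e5) R2 = 6 + 3/5*e1 e5 - 5*e2 e5 - e3 e5 + 3/5*e4 e5
Summing the partial products and collecting blades:
Answer: 59/15 - 3/10*e1 e2 - 1/2*e1 e3 - 2/5*e1 e4 + 3/5*e1 e5 + 11/3*e2 e3 + 109/30*e2 e4 - 2*e2 e5 + 7/6*e3 e4 + 4*e3 e5 + 23/5*e4 e5


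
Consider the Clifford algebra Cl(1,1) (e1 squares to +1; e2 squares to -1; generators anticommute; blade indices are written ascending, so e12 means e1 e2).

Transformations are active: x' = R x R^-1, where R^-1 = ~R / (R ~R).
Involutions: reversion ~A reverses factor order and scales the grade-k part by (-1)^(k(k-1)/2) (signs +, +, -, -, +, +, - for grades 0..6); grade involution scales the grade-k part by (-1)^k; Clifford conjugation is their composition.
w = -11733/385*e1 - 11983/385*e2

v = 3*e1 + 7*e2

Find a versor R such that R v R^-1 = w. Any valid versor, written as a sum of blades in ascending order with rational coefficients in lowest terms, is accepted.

Here q(v) = q(w) = -40; the classical choice R = v + w = -10578/385*e1 - 9288/385*e2 then realises v -> w under the sandwich.
Answer: -10578/385*e1 - 9288/385*e2


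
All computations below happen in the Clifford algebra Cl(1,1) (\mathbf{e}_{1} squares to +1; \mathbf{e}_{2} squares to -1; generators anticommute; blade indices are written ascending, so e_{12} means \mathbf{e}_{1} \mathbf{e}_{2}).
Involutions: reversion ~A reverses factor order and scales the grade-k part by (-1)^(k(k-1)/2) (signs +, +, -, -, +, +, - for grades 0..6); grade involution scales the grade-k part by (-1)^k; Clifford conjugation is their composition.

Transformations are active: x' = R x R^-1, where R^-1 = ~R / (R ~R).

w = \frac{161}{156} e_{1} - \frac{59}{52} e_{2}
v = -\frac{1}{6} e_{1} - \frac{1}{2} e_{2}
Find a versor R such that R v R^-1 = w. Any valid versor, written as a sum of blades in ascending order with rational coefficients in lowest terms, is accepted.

Why this works: both vectors square to -\frac{2}{9}, so q(v) = q(w) and R = v + w = \frac{45}{52} e_{1} - \frac{85}{52} e_{2} carries v to w — its own direction survives, the complement (v - w)/2 flips.
Answer: \frac{45}{52} e_{1} - \frac{85}{52} e_{2}


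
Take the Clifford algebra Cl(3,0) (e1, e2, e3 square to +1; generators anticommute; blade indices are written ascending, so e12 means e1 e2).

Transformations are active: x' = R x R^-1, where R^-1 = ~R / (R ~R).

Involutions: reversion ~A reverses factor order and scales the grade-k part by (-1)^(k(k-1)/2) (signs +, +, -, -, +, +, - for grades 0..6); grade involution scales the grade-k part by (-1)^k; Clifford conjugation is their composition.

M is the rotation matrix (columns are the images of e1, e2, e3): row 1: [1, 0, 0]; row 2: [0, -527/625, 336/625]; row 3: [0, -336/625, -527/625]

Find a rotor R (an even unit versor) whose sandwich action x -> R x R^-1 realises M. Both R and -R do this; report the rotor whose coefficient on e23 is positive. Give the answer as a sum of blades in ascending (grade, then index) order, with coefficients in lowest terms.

Method: write R = a + b12*e12 + b13*e13 + b23*e23 with a^2 + b12^2 + b13^2 + b23^2 = 1 (so R^-1 = ~R). Expanding the columns R e_j ~R gives tr M = 4a^2 - 1 and, from the antisymmetric part, M21 - M12 = -4a*b12, M13 - M31 = 4a*b13, M32 - M23 = -4a*b23.
Here tr M = -429/625, so a^2 = (1 + tr M)/4 = 49/625 and a = ±7/25. Taking a = 7/25: M21 - M12 = 0, M13 - M31 = 0, M32 - M23 = -672/625, giving b12 = 0, b13 = 0, b23 = 24/25, i.e. R = 7/25 + 24/25*e23.
Its e23 coefficient is already positive.
Answer: 7/25 + 24/25*e23. Note: both R and -R realise this M (trace -429/625); the covering map identifies them, and the e23-coefficient sign is the tie-breaker.


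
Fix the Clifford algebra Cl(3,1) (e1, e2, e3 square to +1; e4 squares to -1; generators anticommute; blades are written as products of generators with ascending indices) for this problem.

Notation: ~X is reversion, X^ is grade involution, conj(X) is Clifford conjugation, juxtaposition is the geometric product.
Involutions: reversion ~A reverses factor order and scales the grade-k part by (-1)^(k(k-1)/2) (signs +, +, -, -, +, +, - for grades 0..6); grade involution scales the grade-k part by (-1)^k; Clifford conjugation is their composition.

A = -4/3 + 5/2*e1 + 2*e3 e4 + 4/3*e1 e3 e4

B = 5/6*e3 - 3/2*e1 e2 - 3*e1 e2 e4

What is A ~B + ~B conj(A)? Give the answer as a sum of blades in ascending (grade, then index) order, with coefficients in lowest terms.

first term: 15/4*e2 - 10/9*e3 - 5/3*e4 - 2*e1 e2 + 25/12*e1 e3 - 10/9*e1 e4 - 4*e2 e3 + 15/2*e2 e4 - 6*e1 e2 e3 - 4*e1 e2 e4 + 2*e2 e3 e4 + 3*e1 e2 e3 e4
second term: 15/4*e2 - 10/9*e3 - 5/3*e4 - 2*e1 e2 + 25/12*e1 e3 - 10/9*e1 e4 + 4*e2 e3 - 15/2*e2 e4 - 6*e1 e2 e3 - 4*e1 e2 e4 - 2*e2 e3 e4 - 3*e1 e2 e3 e4
Answer: 15/2*e2 - 20/9*e3 - 10/3*e4 - 4*e1 e2 + 25/6*e1 e3 - 20/9*e1 e4 - 12*e1 e2 e3 - 8*e1 e2 e4


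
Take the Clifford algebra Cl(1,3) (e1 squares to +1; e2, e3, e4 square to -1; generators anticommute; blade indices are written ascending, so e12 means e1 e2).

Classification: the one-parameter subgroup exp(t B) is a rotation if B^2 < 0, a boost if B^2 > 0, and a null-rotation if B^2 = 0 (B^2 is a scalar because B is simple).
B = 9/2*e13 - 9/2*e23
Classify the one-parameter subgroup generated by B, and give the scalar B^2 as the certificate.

B^2 term by term: the squares give (9/2)^2*(e13)^2 + (-9/2)^2*(e23)^2 = 81/4*(+1) + 81/4*(-1) = 0 (each basis 2-blade squares to minus the product of its generators' squares); cross terms between blades sharing an index anticommute and cancel. So B^2 = 0.
Answer: null-rotation, certificate B^2 = 0. No conjugation can change B^2 = 0; the sign gives the class.


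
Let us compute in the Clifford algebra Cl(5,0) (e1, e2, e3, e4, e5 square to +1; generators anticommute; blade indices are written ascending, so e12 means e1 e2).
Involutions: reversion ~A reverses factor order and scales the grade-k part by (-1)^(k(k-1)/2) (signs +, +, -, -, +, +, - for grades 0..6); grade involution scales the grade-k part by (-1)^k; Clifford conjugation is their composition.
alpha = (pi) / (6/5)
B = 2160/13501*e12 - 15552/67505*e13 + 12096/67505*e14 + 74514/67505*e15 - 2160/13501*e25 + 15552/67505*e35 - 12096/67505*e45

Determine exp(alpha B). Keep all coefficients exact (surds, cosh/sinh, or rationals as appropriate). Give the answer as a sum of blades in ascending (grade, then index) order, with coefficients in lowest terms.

B^2 term by term: the squares give (2160/13501)^2*(e12)^2 + (-15552/67505)^2*(e13)^2 + (12096/67505)^2*(e14)^2 + (74514/67505)^2*(e15)^2 + (-2160/13501)^2*(e25)^2 + (15552/67505)^2*(e35)^2 + (-12096/67505)^2*(e45)^2 = 4665600/182277001*(-1) + 241864704/4556925025*(-1) + 146313216/4556925025*(-1) + 5552336196/4556925025*(-1) + 4665600/182277001*(-1) + 241864704/4556925025*(-1) + 146313216/4556925025*(-1) = -36/25 (each basis 2-blade squares to minus the product of its generators' squares); cross terms between blades sharing an index anticommute and cancel; the commuting (index-disjoint) pairs give grade-4 terms 2*c*c'*(blade product), which cancel blade by blade — e1235: 13436928/182277001 - 13436928/182277001 = 0; e1245: -10450944/182277001 + 10450944/182277001 = 0; e1345: 376233984/4556925025 - 376233984/4556925025 = 0 — confirming B is simple. So B^2 = -36/25.
B^2 = -36/25 — the series telescopes trigonometrically here: l = 6/5, alpha*l = pi, so exp(alpha B) = cos(pi) + (sin(pi)/(6/5))*B = -1 + (0)*B.
Answer: -1


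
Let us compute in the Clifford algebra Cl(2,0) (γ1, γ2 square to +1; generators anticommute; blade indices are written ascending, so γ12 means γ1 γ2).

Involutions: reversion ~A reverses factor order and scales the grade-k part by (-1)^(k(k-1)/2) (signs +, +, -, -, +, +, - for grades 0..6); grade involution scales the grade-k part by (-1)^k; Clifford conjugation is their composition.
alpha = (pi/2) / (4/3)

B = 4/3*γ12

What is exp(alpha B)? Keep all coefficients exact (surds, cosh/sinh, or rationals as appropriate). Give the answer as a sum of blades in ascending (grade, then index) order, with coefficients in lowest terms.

B^2 = (4/3)^2*(γ12)^2 = 16/9*(-1) = -16/9 (a basis 2-blade squares to minus the product of its generators' squares).
B^2 = -16/9 — since the square is negative, the closed form is circular: l = 4/3, alpha*l = pi/2, so exp(alpha B) = cos(pi/2) + (sin(pi/2)/(4/3))*B = 0 + (3/4)*B.
Answer: γ12


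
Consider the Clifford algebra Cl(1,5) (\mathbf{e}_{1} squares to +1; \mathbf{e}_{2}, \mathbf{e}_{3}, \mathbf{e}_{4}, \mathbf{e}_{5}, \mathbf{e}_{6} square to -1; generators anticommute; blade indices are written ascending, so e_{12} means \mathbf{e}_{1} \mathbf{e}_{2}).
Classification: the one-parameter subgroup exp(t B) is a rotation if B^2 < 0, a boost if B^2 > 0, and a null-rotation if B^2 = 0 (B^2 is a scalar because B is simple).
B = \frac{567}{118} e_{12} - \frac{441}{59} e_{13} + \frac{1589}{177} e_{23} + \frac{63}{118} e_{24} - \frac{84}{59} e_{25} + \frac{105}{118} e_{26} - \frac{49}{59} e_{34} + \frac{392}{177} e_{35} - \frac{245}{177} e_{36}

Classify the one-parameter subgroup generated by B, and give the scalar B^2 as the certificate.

B^2 term by term: the squares give (\frac{567}{118})^2*(e_{12})^2 + (-\frac{441}{59})^2*(e_{13})^2 + (\frac{1589}{177})^2*(e_{23})^2 + (\frac{63}{118})^2*(e_{24})^2 + (-\frac{84}{59})^2*(e_{25})^2 + (\frac{105}{118})^2*(e_{26})^2 + (-\frac{49}{59})^2*(e_{34})^2 + (\frac{392}{177})^2*(e_{35})^2 + (-\frac{245}{177})^2*(e_{36})^2 = \frac{321489}{13924}*(+1) + \frac{194481}{3481}*(+1) + \frac{2524921}{31329}*(-1) + \frac{3969}{13924}*(-1) + \frac{7056}{3481}*(-1) + \frac{11025}{13924}*(-1) + \frac{2401}{3481}*(-1) + \frac{153664}{31329}*(-1) + \frac{60025}{31329}*(-1) = -\frac{49}{4} (each basis 2-blade squares to minus the product of its generators' squares); cross terms between blades sharing an index anticommute and cancel; the commuting (index-disjoint) pairs give grade-4 terms 2*c*c'*(blade product), which cancel blade by blade — e_{1234}: -\frac{27783}{3481} + \frac{27783}{3481} = 0; e_{1235}: \frac{74088}{3481} - \frac{74088}{3481} = 0; e_{1236}: -\frac{46305}{3481} + \frac{46305}{3481} = 0; e_{2345}: -\frac{8232}{3481} + \frac{8232}{3481} = 0; e_{2346}: \frac{5145}{3481} - \frac{5145}{3481} = 0; e_{2356}: -\frac{13720}{3481} + \frac{13720}{3481} = 0 — confirming B is simple. So B^2 = -\frac{49}{4}.
Answer: rotation, certificate B^2 = -\frac{49}{4}. No conjugation can change B^2 = -\frac{49}{4}; the sign gives the class.


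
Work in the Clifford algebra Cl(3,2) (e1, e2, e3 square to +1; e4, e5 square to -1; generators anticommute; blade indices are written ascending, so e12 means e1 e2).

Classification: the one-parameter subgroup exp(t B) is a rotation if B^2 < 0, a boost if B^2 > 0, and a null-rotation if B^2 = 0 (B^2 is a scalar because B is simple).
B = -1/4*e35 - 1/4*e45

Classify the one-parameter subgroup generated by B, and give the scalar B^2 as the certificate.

B^2 term by term: the squares give (-1/4)^2*(e35)^2 + (-1/4)^2*(e45)^2 = 1/16*(+1) + 1/16*(-1) = 0 (each basis 2-blade squares to minus the product of its generators' squares); cross terms between blades sharing an index anticommute and cancel. So B^2 = 0.
Answer: null-rotation, certificate B^2 = 0. The class reads off the invariant scalar 0 directly.


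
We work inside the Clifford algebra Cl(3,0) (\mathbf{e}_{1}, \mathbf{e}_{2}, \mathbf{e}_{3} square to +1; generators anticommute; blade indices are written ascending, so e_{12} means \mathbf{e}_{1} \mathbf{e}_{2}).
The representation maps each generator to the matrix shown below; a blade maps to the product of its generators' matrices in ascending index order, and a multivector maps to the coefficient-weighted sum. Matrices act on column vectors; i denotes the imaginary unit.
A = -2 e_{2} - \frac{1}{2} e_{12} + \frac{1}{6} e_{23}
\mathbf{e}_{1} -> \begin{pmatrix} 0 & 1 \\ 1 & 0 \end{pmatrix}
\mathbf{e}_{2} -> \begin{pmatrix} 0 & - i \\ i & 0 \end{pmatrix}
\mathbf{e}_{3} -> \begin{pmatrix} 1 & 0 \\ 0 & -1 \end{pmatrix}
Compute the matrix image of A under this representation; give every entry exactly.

Bivector images (products of the table entries): rho(e_{12}) = rho(\mathbf{e}_{1})rho(\mathbf{e}_{2}) = \begin{pmatrix} i & 0 \\ 0 & - i \end{pmatrix}; rho(e_{23}) = rho(\mathbf{e}_{2})rho(\mathbf{e}_{3}) = \begin{pmatrix} 0 & i \\ i & 0 \end{pmatrix}.
M = (-2)*rho(e_{2}) + (-\frac{1}{2})*rho(e_{12}) + (\frac{1}{6})*rho(e_{23}), summed entrywise:
Answer: \begin{pmatrix} - \frac{i}{2} & \frac{13 i}{6} \\ - \frac{11 i}{6} & \frac{i}{2} \end{pmatrix}


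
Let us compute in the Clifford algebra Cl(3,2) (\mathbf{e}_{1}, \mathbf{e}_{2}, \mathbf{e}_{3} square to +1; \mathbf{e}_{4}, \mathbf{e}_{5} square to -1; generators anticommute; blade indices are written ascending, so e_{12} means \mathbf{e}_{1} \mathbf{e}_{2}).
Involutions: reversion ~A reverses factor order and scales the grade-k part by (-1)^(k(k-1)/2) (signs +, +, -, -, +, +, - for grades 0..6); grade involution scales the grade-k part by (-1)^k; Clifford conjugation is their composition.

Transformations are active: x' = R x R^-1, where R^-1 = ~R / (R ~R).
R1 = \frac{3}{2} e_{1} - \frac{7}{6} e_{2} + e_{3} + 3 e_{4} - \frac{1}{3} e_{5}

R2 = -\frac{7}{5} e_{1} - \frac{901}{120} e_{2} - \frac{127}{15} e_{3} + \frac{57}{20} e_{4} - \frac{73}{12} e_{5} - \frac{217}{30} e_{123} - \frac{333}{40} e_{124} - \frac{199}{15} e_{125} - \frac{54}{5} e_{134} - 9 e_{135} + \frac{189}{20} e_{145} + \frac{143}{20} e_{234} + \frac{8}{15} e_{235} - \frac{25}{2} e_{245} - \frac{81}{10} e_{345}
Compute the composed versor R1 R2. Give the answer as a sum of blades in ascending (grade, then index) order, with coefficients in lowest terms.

Distribute over the terms of R1 (each basis-blade product reordered to ascending indices, repeated generators contracted through their squares):
(\frac{3}{2} e_{1}) R2 = -\frac{21}{10} - \frac{901}{80} e_{12} - \frac{127}{10} e_{13} + \frac{171}{40} e_{14} - \frac{73}{8} e_{15} - \frac{217}{20} e_{23} - \frac{999}{80} e_{24} - \frac{199}{10} e_{25} - \frac{81}{5} e_{34} - \frac{27}{2} e_{35} + \frac{567}{40} e_{45} + \frac{429}{40} e_{1234} + \frac{4}{5} e_{1235} - \frac{75}{4} e_{1245} - \frac{243}{20} e_{1345}
(-\frac{7}{6} e_{2}) R2 = \frac{6307}{720} - \frac{49}{30} e_{12} - \frac{1519}{180} e_{13} - \frac{777}{80} e_{14} - \frac{1393}{90} e_{15} + \frac{889}{90} e_{23} - \frac{133}{40} e_{24} + \frac{511}{72} e_{25} - \frac{1001}{120} e_{34} - \frac{28}{45} e_{35} + \frac{175}{12} e_{45} - \frac{63}{5} e_{1234} - \frac{21}{2} e_{1235} + \frac{441}{40} e_{1245} + \frac{189}{20} e_{2345}
(e_{3}) R2 = -\frac{127}{15} - \frac{217}{30} e_{12} + \frac{7}{5} e_{13} + \frac{54}{5} e_{14} + 9 e_{15} + \frac{901}{120} e_{23} - \frac{143}{20} e_{24} - \frac{8}{15} e_{25} + \frac{57}{20} e_{34} - \frac{73}{12} e_{35} - \frac{81}{10} e_{45} - \frac{333}{40} e_{1234} - \frac{199}{15} e_{1235} - \frac{189}{20} e_{1345} + \frac{25}{2} e_{2345}
(3 e_{4}) R2 = -\frac{171}{20} + \frac{999}{40} e_{12} + \frac{162}{5} e_{13} + \frac{21}{5} e_{14} + \frac{567}{20} e_{15} - \frac{429}{20} e_{23} + \frac{901}{40} e_{24} - \frac{75}{2} e_{25} + \frac{127}{5} e_{34} - \frac{243}{10} e_{35} - \frac{73}{4} e_{45} + \frac{217}{10} e_{1234} - \frac{199}{5} e_{1245} - 27 e_{1345} + \frac{8}{5} e_{2345}
(-\frac{1}{3} e_{5}) R2 = -\frac{73}{36} - \frac{199}{45} e_{12} - 3 e_{13} + \frac{63}{20} e_{14} - \frac{7}{15} e_{15} + \frac{8}{45} e_{23} - \frac{25}{6} e_{24} - \frac{901}{360} e_{25} - \frac{27}{10} e_{34} - \frac{127}{45} e_{35} + \frac{19}{20} e_{45} - \frac{217}{90} e_{1235} - \frac{111}{40} e_{1245} - \frac{18}{5} e_{1345} + \frac{143}{60} e_{2345}
Summing the partial products and collecting blades:
Answer: -\frac{8917}{720} + \frac{61}{144} e_{12} + \frac{1739}{180} e_{13} + \frac{1017}{80} e_{14} + \frac{4421}{360} e_{15} - \frac{1061}{72} e_{23} - \frac{221}{48} e_{24} - \frac{9601}{180} e_{25} + \frac{121}{120} e_{34} - \frac{8519}{180} e_{35} + \frac{403}{120} e_{45} + \frac{23}{2} e_{1234} - \frac{1142}{45} e_{1235} - \frac{503}{10} e_{1245} - \frac{261}{5} e_{1345} + \frac{389}{15} e_{2345}


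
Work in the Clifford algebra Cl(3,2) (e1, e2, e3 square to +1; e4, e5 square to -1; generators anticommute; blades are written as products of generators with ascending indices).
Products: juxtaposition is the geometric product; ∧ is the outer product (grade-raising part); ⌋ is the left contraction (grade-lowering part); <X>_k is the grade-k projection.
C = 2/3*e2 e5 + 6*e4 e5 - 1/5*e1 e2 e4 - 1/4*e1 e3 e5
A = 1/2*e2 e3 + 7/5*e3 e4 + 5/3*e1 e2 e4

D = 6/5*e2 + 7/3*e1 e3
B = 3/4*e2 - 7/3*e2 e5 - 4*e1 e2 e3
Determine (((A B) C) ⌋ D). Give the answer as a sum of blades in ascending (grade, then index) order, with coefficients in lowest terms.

step 1: 2*e1 - 3/8*e3 - 5/4*e1 e4 - 20/3*e3 e4 + 7/6*e3 e5 + 28/5*e1 e2 e4 + 35/9*e1 e4 e5 + 21/20*e2 e3 e4 - 49/15*e2 e3 e4 e5
step 2: -28/25 - 189/8*e1 - 1/4*e2 - 21/100*e1 e3 + 237/32*e1 e5 + 847/45*e2 e3 - 2/5*e2 e4 - 7/9*e2 e5 + 1043/180*e3 e4 + 79/2*e3 e5 - 4/3*e1 e2 e3 - 1841/540*e1 e2 e4 - 484/15*e1 e2 e5 - 49/75*e1 e3 e5 + 33/5*e1 e4 e5 - 121/20*e2 e3 e5 - 99/80*e3 e4 e5 + 3/40*e1 e2 e3 e4 + 137/240*e1 e2 e4 e5 - 137/45*e2 e3 e4 e5 + 7/30*e1 e2 e3 e4 e5
step 3: 19/100 - 168/125*e2 - 441/8*e3 - 196/75*e1 e3
Answer: 19/100 - 168/125*e2 - 441/8*e3 - 196/75*e1 e3


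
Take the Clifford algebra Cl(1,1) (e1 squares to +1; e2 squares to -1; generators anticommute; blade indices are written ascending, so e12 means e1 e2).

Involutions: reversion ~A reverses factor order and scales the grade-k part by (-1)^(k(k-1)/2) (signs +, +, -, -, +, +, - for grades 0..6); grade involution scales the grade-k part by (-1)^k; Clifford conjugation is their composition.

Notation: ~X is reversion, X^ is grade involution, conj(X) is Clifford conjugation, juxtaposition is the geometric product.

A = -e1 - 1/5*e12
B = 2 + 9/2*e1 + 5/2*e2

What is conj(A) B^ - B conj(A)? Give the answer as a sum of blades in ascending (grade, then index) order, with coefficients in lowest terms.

first term: -9/2 + 5/2*e1 + 9/10*e2 - 21/10*e12
second term: 9/2 + 5/2*e1 + 9/10*e2 - 21/10*e12
Answer: -9


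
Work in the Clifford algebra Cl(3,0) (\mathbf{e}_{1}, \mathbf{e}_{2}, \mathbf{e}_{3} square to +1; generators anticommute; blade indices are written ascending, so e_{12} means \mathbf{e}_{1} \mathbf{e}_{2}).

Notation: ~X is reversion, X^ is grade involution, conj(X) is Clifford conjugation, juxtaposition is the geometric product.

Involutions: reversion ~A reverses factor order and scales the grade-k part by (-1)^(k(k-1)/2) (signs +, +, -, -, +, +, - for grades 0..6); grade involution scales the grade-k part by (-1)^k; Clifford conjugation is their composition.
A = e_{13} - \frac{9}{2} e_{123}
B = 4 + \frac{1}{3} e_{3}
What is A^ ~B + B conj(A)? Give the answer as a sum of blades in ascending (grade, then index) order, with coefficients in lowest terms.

first term: \frac{1}{3} e_{1} + \frac{3}{2} e_{12} + 4 e_{13} + 18 e_{123}
second term: \frac{1}{3} e_{1} - \frac{3}{2} e_{12} - 4 e_{13} - 18 e_{123}
Answer: \frac{2}{3} e_{1}


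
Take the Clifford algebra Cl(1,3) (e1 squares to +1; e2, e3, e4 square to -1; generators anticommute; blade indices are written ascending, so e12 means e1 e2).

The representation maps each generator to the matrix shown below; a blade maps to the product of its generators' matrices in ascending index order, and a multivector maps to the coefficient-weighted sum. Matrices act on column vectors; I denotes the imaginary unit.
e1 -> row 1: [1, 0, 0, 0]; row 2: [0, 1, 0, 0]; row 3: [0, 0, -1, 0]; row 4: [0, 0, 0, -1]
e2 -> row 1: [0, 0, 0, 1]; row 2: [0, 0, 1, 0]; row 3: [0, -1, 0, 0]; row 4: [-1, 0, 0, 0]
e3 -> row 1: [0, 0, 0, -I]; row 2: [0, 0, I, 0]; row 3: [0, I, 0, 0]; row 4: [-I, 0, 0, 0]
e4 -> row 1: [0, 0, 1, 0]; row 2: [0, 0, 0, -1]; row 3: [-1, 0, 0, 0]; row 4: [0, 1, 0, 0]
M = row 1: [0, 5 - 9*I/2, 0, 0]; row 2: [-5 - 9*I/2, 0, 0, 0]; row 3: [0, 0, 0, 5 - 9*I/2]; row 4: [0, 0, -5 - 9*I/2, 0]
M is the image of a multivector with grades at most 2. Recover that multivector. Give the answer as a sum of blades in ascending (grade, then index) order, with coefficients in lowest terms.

Method: the blade images are trace-orthogonal — tr(rho(e_A) rho(e_B)^-1) = 4 if A = B and 0 otherwise — and rho(e_A)^-1 = (e_A)^2 * rho(e_A) with (e_A)^2 = +1 or -1, so the coefficient of e_A in the preimage is (e_A)^2 * tr(M rho(e_A))/4.
Nonzero projections over blades of grade <= 2: e24: (e24)^2 = -1, tr(M rho(e24)) = -20, coefficient 5; e34: (e34)^2 = -1, tr(M rho(e34)) = -18, coefficient 9/2. Every other blade of grade <= 2 projects to 0.
Answer: 5*e24 + 9/2*e34


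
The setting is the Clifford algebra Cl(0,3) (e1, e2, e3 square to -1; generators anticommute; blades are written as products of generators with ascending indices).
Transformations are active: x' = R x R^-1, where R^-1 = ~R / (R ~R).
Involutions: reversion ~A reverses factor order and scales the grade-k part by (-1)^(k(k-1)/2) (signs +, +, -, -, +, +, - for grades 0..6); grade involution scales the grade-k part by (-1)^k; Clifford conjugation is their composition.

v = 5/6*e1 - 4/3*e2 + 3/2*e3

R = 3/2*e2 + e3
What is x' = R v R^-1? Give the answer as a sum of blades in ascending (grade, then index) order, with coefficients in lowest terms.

~R = 3/2*e2 + e3, and R ~R = -13/4, so R^-1 = ~R / (-13/4).
R v = 1/2 - 5/4*e1 e2 - 5/6*e1 e3 + 43/12*e2 e3
Answer: -5/6*e1 + 34/39*e2 - 47/26*e3


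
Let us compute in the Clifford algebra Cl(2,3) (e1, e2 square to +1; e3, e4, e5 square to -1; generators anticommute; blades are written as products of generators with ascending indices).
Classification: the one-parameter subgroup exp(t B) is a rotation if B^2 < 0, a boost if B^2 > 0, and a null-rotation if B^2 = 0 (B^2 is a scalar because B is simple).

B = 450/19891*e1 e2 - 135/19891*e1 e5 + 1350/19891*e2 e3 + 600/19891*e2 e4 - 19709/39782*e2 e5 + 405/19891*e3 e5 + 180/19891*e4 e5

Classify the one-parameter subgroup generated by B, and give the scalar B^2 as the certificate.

B^2 term by term: the squares give (450/19891)^2*(e1 e2)^2 + (-135/19891)^2*(e1 e5)^2 + (1350/19891)^2*(e2 e3)^2 + (600/19891)^2*(e2 e4)^2 + (-19709/39782)^2*(e2 e5)^2 + (405/19891)^2*(e3 e5)^2 + (180/19891)^2*(e4 e5)^2 = 202500/395651881*(-1) + 18225/395651881*(+1) + 1822500/395651881*(+1) + 360000/395651881*(+1) + 388444681/1582607524*(+1) + 164025/395651881*(-1) + 32400/395651881*(-1) = 1/4 (each basis 2-blade squares to minus the product of its generators' squares); cross terms between blades sharing an index anticommute and cancel; the commuting (index-disjoint) pairs give grade-4 terms 2*c*c'*(blade product), which cancel blade by blade — e1 e2 e3 e5: 364500/395651881 - 364500/395651881 = 0; e1 e2 e4 e5: 162000/395651881 - 162000/395651881 = 0; e2 e3 e4 e5: 486000/395651881 - 486000/395651881 = 0 — confirming B is simple. So B^2 = 1/4.
Answer: boost, certificate B^2 = 1/4. Note: conjugating B changes its blade decomposition but never the scalar B^2 = 1/4, whose sign settles the classification.


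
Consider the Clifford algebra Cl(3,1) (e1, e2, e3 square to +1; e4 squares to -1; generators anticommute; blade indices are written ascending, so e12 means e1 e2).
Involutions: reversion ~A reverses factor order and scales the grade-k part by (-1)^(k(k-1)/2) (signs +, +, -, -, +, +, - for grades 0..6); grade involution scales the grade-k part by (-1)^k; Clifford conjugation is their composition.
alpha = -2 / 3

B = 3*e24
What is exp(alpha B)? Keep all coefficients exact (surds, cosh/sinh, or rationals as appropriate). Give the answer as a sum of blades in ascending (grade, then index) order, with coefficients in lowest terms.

B^2 = (3)^2*(e24)^2 = 9*(+1) = 9 (a basis 2-blade squares to minus the product of its generators' squares).
B^2 = 9 — the positive square puts this in the hyperbolic regime; l = 3, alpha*l = -2, so exp(alpha B) = cosh(-2) + (sinh(-2)/3)*B = cosh(2) + (-sinh(2)/3)*B.
Answer: cosh(2) - sinh(2)*e24


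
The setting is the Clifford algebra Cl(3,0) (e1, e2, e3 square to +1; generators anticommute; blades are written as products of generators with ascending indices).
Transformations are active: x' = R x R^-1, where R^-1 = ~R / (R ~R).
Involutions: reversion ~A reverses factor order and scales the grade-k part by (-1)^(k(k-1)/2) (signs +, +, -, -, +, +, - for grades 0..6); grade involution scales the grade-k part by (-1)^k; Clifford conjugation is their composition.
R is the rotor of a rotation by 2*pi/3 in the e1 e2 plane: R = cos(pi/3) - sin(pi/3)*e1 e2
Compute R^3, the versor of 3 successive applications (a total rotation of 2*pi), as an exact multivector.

Rotor phase runs at HALF the rotation angle; powers of one rotor simply add phase, so after 3 steps in e1 e2 the phase is 3*pi/3 = pi and R^3 = cos(pi) - sin(pi)*e1 e2.
cos(pi) = -1 and sin(pi) = 0, so R^3 = -1. The total rotation 2*pi is 1 full turn, so every vector returns to itself, yet the rotor is -1, on the OTHER sheet of the double cover (an odd number of 2*pi turns).
Answer: -1


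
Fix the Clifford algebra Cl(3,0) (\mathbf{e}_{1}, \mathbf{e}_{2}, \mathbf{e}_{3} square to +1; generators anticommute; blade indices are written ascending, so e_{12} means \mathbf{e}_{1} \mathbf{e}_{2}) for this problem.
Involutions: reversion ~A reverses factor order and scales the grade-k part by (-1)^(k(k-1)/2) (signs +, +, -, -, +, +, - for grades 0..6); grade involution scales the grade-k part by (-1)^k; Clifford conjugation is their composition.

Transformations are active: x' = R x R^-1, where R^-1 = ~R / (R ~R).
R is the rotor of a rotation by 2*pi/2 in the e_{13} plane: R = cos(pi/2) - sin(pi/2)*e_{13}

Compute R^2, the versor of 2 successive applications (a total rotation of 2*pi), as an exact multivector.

Rotor phase runs at HALF the rotation angle; powers of one rotor simply add phase, so after 2 steps in e_{13} the phase is 2*pi/2 = \pi and R^2 = cos(\pi) - sin(\pi)*e_{13}.
cos(\pi) = -1 and sin(\pi) = 0, so R^2 = -1. The total rotation 2*pi is 1 full turn, so every vector returns to itself, yet the rotor is -1, on the OTHER sheet of the double cover (an odd number of 2*pi turns).
Answer: -1


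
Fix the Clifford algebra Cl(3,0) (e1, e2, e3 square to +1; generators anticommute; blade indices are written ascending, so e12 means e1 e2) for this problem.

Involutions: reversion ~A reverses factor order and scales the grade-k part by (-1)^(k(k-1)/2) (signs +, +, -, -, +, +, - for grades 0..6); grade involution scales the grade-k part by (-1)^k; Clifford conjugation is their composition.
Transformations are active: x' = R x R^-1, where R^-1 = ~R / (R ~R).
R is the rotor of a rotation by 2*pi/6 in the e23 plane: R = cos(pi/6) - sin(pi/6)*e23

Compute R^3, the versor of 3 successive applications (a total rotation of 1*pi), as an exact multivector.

The rotor phase is half the rotation angle and phases add under composition, so 3 steps in the e23 plane accumulate phase 3*(pi/6) = pi/2: R^3 = cos(pi/2) - sin(pi/2)*e23.
cos(pi/2) = 0 and sin(pi/2) = 1, so R^3 = -e23. The net rotation is 1*pi; the rotor keeps the half-angle phase exactly.
Answer: -e23


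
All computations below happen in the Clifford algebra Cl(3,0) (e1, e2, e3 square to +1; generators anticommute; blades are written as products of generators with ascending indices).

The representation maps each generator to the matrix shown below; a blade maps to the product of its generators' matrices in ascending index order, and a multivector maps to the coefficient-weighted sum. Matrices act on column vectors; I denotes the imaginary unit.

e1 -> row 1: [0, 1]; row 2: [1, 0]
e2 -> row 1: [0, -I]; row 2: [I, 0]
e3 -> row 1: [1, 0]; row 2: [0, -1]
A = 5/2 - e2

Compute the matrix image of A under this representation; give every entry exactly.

M = (5/2)*1 + (-1)*rho(e2), summed entrywise (1 is the identity matrix):
Answer: row 1: [5/2, I]; row 2: [-I, 5/2]


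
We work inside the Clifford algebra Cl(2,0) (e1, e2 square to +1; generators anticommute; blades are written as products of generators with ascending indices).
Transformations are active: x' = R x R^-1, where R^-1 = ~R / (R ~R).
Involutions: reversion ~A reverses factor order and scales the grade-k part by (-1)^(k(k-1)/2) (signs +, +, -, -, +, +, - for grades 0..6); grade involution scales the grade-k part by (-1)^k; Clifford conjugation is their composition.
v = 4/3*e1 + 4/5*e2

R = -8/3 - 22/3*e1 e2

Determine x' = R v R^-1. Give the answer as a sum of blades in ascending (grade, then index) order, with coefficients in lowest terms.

~R = -8/3 + 22/3*e1 e2, and R ~R = 548/9, so R^-1 = ~R / (548/9).
R v = -424/45*e1 + 344/45*e2
Answer: -348/685*e1 - 604/411*e2


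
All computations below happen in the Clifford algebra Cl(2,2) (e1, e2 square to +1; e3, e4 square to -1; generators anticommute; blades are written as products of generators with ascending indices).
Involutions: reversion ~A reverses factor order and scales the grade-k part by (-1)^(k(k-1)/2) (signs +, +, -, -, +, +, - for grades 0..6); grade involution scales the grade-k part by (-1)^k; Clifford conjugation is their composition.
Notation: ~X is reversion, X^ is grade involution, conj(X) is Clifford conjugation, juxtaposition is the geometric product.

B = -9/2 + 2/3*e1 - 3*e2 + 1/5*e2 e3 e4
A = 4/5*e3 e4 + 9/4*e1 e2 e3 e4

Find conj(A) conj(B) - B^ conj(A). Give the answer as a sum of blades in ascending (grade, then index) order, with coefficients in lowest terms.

first term: -9/20*e1 + 4/25*e2 + 18/5*e3 e4 + 437/60*e1 e3 e4 - 9/10*e2 e3 e4 - 81/8*e1 e2 e3 e4
second term: -9/20*e1 - 4/25*e2 + 18/5*e3 e4 - 373/60*e1 e3 e4 - 39/10*e2 e3 e4 - 81/8*e1 e2 e3 e4
Answer: 8/25*e2 + 27/2*e1 e3 e4 + 3*e2 e3 e4


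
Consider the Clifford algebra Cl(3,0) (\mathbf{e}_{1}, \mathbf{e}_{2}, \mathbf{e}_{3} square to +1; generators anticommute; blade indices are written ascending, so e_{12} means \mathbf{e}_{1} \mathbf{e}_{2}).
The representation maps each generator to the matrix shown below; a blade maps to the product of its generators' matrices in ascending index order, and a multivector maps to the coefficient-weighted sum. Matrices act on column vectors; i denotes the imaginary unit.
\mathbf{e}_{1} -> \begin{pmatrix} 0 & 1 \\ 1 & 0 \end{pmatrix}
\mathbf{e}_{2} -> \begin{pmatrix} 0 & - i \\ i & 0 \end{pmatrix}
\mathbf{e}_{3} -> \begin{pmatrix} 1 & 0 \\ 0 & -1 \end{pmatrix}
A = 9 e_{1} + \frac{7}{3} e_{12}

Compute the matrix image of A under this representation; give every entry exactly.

Bivector images (products of the table entries): rho(e_{12}) = rho(\mathbf{e}_{1})rho(\mathbf{e}_{2}) = \begin{pmatrix} i & 0 \\ 0 & - i \end{pmatrix}.
M = (9)*rho(e_{1}) + (\frac{7}{3})*rho(e_{12}), summed entrywise:
Answer: \begin{pmatrix} \frac{7 i}{3} & 9 \\ 9 & - \frac{7 i}{3} \end{pmatrix}


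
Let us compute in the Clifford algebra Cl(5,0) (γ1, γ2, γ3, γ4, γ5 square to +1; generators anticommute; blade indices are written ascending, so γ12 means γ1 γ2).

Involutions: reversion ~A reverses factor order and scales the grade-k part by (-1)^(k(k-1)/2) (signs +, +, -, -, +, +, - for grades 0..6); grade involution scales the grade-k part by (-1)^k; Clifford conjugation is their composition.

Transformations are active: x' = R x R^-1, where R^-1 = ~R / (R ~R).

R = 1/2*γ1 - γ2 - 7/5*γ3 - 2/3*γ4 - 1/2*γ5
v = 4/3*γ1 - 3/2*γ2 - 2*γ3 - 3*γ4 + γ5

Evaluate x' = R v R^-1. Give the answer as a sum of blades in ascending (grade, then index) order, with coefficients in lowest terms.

~R = 1/2*γ1 - γ2 - 7/5*γ3 - 2/3*γ4 - 1/2*γ5, and R ~R = 1757/450, so R^-1 = ~R / (1757/450).
R v = 97/15 + 7/12*γ12 + 13/15*γ13 - 11/18*γ14 + 7/6*γ15 - 1/10*γ23 + 2*γ24 - 7/4*γ25 + 43/15*γ34 - 12/5*γ35 - 13/6*γ45
Answer: 1702/5271*γ1 - 6369/3514*γ2 - 662/251*γ3 + 1391/1757*γ4 - 4667/1757*γ5


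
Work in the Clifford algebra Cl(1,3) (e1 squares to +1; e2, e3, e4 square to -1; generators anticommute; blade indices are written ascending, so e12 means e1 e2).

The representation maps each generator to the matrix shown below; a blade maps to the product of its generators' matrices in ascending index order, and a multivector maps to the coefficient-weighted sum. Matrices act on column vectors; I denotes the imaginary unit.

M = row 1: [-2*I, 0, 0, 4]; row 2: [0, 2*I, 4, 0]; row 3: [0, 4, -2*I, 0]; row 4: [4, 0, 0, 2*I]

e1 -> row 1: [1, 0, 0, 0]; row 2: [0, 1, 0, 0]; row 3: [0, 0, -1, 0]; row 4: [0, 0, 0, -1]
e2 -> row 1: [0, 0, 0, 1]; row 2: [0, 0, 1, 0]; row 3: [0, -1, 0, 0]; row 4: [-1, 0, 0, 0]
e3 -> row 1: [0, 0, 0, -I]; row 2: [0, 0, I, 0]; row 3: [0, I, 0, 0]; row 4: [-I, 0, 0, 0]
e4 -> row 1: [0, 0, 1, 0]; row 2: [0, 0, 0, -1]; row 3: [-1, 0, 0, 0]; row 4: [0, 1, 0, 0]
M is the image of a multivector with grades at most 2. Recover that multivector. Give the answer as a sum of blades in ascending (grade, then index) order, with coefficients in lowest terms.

Method: the blade images are trace-orthogonal — tr(rho(e_A) rho(e_B)^-1) = 4 if A = B and 0 otherwise — and rho(e_A)^-1 = (e_A)^2 * rho(e_A) with (e_A)^2 = +1 or -1, so the coefficient of e_A in the preimage is (e_A)^2 * tr(M rho(e_A))/4.
Nonzero projections over blades of grade <= 2: e12: (e12)^2 = +1, tr(M rho(e12)) = 16, coefficient 4; e23: (e23)^2 = -1, tr(M rho(e23)) = -8, coefficient 2. Every other blade of grade <= 2 projects to 0.
Answer: 4*e12 + 2*e23
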